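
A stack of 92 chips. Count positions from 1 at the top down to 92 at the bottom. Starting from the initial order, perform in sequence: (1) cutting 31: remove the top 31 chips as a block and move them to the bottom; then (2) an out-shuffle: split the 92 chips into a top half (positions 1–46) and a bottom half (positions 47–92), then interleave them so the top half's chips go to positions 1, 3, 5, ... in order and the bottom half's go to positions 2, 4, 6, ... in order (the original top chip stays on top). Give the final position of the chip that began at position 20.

Track the chip from position 20 forward through each operation:
  after op 1 (cut 31): 20 → 81
  after op 2 (out-shuffle): 81 → 70

70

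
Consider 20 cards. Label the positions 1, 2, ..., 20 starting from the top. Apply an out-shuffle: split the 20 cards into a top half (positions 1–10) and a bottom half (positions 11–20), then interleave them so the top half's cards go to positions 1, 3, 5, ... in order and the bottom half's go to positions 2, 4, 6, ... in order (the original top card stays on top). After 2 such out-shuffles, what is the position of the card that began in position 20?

Position 20 is a fixed point of every out-shuffle, so the card never moves.

20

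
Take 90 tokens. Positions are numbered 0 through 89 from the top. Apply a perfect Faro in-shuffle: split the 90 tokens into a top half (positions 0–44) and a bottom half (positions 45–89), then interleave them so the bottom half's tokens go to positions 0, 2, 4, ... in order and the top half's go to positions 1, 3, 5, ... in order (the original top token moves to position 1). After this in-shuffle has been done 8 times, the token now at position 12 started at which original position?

25

Work backwards from position 12, undoing one in-shuffle at a time:
12 ← 51 ← 25 ← 12 ← 51 ← 25 ← 12 ← 51 ← 25
So the token now at position 12 started at position 25.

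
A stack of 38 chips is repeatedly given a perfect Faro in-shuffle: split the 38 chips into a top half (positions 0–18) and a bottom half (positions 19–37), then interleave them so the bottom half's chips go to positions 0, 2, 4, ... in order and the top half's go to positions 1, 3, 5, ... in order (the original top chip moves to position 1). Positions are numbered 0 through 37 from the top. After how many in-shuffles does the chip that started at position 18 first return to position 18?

12

Follow position 18 under repeated in-shuffles:
18 → 37 → 36 → 34 → 30 → 22 → 6 → 13 → 27 → 16 → 33 → 28 → 18
It first returns after 12 in-shuffles.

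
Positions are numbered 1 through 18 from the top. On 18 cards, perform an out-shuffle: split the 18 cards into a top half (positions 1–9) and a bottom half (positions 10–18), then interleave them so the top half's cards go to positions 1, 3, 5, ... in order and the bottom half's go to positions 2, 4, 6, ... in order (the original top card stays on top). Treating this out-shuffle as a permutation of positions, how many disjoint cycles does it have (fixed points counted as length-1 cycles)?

4

Trace each unvisited position around until it returns:
(1) (2 3 5 9 17 16 14 10) (4 7 13 8 15 12 6 11) (18)
4 cycles in total.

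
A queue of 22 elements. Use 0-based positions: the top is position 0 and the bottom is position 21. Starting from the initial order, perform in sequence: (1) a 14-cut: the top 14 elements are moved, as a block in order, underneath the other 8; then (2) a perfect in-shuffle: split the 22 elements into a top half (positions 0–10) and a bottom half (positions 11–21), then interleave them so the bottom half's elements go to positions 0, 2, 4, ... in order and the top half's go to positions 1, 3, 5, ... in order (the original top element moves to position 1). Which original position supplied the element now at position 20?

13

Undo the operations in reverse order, starting from position 20:
  undo op 2 (in-shuffle, from bottom half): 20 ← 21
  undo op 1 (cut 14): 21 ← 13
So the element at position 20 came from original position 13.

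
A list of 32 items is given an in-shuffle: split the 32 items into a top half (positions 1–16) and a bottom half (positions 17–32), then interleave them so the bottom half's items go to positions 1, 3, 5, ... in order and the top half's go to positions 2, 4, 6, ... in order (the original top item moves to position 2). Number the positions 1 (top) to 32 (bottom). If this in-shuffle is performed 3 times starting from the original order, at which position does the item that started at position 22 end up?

11

Track the item's position through each in-shuffle:
22 → 11 → 22 → 11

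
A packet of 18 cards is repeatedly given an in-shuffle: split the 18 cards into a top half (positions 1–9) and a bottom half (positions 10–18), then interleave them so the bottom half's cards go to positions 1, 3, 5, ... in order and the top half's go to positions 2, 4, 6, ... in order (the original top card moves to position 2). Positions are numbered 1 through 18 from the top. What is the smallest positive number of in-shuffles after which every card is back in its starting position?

The in-shuffle permutes the 18 positions with cycle lengths [18].
Every card is home exactly when every cycle has completed a whole number of laps, i.e. after lcm(18) = 18 in-shuffles.

18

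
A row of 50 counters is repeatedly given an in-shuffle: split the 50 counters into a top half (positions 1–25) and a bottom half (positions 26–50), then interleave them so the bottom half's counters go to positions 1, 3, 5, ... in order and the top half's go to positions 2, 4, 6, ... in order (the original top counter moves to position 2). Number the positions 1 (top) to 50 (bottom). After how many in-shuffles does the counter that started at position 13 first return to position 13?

Follow position 13 under repeated in-shuffles:
13 → 26 → 1 → 2 → 4 → 8 → 16 → 32 → 13
It first returns after 8 in-shuffles.

8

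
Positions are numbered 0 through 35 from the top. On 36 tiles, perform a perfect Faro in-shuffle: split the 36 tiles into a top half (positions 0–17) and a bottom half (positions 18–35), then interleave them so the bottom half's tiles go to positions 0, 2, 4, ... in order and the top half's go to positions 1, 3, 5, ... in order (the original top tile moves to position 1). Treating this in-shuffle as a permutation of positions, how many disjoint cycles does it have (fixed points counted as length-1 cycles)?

1

Trace each unvisited position around until it returns:
(0 1 3 7 15 31 ... len 36)
1 cycle in total.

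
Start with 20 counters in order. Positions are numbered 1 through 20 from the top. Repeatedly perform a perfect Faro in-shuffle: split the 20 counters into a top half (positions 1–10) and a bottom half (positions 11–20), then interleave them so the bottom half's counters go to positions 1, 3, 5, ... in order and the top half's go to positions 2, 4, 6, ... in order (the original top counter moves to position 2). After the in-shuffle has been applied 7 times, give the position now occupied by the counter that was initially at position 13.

Track the counter's position through each in-shuffle:
13 → 5 → 10 → 20 → 19 → 17 → 13 → 5

5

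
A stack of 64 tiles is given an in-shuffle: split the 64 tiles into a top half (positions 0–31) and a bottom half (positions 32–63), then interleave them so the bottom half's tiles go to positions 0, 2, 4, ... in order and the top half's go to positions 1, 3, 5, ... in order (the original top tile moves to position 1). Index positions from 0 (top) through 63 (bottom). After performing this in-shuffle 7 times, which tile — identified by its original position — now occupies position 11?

58

Work backwards from position 11, undoing one in-shuffle at a time:
11 ← 5 ← 2 ← 33 ← 16 ← 40 ← 52 ← 58
So the tile now at position 11 started at position 58.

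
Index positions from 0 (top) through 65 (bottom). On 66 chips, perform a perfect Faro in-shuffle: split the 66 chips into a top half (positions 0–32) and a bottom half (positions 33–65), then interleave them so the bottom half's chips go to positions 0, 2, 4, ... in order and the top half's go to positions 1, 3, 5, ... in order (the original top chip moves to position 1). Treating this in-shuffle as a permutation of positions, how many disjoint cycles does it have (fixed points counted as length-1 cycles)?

Trace each unvisited position around until it returns:
(0 1 3 7 15 31 ... len 66)
1 cycle in total.

1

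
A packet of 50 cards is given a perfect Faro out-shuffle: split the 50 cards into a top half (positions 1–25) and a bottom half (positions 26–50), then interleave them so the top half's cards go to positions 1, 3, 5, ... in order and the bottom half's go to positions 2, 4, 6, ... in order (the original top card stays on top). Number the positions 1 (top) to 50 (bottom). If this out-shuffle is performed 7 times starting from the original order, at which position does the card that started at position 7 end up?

Track the card's position through each out-shuffle:
7 → 13 → 25 → 49 → 48 → 46 → 42 → 34

34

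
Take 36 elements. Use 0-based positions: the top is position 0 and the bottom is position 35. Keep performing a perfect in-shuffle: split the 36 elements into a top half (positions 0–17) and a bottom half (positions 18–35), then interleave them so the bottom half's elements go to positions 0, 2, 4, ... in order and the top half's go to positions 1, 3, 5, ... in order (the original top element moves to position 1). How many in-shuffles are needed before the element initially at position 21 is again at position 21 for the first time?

Follow position 21 under repeated in-shuffles:
21 → 6 → 13 → 27 → 18 → 0 → 1 → 3 → ... → 21 (length 36)
It first returns after 36 in-shuffles.

36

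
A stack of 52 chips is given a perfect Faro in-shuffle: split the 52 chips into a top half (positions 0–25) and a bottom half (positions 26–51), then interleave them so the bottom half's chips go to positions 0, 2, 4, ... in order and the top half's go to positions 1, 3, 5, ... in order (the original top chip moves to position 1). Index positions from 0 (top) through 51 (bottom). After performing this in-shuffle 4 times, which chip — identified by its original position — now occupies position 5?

Work backwards from position 5, undoing one in-shuffle at a time:
5 ← 2 ← 27 ← 13 ← 6
So the chip now at position 5 started at position 6.

6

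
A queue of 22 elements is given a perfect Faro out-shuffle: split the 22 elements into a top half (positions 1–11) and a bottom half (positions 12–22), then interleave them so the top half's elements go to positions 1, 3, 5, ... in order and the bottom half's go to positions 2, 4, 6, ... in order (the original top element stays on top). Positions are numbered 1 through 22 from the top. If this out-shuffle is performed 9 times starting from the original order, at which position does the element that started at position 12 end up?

5

Track the element's position through each out-shuffle:
12 → 2 → 3 → 5 → 9 → 17 → 12 → 2 → 3 → 5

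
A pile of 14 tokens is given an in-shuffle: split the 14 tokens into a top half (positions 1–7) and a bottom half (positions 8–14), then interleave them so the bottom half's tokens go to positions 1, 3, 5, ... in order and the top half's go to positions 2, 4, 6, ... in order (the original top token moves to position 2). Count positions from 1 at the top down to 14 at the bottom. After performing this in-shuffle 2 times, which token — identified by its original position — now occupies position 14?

Work backwards from position 14, undoing one in-shuffle at a time:
14 ← 7 ← 11
So the token now at position 14 started at position 11.

11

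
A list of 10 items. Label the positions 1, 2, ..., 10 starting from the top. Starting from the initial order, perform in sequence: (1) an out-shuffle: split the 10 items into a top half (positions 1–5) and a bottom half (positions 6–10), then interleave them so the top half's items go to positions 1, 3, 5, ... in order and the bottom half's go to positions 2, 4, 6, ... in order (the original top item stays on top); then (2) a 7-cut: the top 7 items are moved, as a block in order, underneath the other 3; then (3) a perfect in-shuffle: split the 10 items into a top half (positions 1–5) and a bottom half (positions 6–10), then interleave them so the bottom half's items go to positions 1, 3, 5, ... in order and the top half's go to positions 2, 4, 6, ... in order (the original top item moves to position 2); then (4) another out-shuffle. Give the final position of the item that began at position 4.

8

Track the item from position 4 forward through each operation:
  after op 1 (out-shuffle): 4 → 7
  after op 2 (cut 7): 7 → 10
  after op 3 (in-shuffle): 10 → 9
  after op 4 (out-shuffle): 9 → 8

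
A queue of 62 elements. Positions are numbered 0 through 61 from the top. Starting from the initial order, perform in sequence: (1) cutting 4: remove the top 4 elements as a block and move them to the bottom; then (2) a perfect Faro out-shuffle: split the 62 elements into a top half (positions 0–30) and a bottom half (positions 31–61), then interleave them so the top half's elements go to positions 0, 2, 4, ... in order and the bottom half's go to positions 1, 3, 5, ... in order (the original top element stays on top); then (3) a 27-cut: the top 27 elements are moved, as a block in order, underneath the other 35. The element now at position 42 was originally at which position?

38

Undo the operations in reverse order, starting from position 42:
  undo op 3 (cut 27): 42 ← 7
  undo op 2 (out-shuffle, from bottom half): 7 ← 34
  undo op 1 (cut 4): 34 ← 38
So the element at position 42 came from original position 38.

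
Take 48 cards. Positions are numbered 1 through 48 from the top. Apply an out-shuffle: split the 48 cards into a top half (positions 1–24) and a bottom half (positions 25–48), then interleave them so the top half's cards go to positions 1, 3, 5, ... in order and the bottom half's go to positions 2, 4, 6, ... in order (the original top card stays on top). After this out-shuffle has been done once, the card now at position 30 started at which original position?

39

Work backwards from position 30, undoing one out-shuffle at a time:
30 ← 39
So the card now at position 30 started at position 39.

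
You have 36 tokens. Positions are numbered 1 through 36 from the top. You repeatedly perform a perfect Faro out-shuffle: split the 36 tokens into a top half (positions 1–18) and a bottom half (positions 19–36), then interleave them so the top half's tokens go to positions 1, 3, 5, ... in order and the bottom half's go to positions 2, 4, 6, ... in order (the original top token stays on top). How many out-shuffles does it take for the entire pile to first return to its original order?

12

The out-shuffle permutes the 36 positions with cycle lengths [1, 1, 3, 3, 4, 12, 12].
Every token is home exactly when every cycle has completed a whole number of laps, i.e. after lcm(1, 3, 4, 12) = 12 out-shuffles.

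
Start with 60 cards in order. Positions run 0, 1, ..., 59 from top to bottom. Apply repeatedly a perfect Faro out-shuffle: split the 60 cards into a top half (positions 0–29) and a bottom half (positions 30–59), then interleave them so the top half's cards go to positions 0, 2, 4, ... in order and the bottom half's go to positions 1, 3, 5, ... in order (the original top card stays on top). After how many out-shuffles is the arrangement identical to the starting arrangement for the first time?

58

The out-shuffle permutes the 60 positions with cycle lengths [1, 1, 58].
Every card is home exactly when every cycle has completed a whole number of laps, i.e. after lcm(1, 58) = 58 out-shuffles.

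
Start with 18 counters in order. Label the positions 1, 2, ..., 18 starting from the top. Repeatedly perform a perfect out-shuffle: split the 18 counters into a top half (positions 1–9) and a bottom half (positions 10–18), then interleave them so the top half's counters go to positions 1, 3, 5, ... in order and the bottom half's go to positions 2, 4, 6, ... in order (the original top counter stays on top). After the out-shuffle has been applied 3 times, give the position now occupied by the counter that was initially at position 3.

Track the counter's position through each out-shuffle:
3 → 5 → 9 → 17

17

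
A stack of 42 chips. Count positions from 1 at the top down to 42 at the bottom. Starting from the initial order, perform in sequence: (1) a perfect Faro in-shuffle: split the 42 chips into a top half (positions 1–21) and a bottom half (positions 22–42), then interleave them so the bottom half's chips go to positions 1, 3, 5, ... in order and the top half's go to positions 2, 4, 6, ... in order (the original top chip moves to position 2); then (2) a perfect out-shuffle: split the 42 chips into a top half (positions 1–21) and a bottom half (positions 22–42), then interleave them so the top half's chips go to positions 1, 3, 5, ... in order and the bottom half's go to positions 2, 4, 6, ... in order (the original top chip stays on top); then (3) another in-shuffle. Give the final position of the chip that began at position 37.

40

Track the chip from position 37 forward through each operation:
  after op 1 (in-shuffle): 37 → 31
  after op 2 (out-shuffle): 31 → 20
  after op 3 (in-shuffle): 20 → 40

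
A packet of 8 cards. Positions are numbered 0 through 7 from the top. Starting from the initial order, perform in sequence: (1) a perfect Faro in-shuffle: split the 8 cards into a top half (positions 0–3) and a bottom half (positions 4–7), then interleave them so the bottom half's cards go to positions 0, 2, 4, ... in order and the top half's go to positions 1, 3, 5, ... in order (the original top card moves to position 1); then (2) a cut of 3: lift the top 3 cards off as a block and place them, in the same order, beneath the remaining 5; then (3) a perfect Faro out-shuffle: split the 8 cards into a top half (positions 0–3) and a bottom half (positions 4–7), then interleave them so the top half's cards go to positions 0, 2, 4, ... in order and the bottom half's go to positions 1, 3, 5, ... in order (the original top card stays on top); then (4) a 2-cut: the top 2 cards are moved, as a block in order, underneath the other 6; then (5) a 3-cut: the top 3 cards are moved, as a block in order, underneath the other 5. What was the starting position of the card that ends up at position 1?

Undo the operations in reverse order, starting from position 1:
  undo op 5 (cut 3): 1 ← 4
  undo op 4 (cut 2): 4 ← 6
  undo op 3 (out-shuffle, from top half): 6 ← 3
  undo op 2 (cut 3): 3 ← 6
  undo op 1 (in-shuffle, from bottom half): 6 ← 7
So the card at position 1 came from original position 7.

7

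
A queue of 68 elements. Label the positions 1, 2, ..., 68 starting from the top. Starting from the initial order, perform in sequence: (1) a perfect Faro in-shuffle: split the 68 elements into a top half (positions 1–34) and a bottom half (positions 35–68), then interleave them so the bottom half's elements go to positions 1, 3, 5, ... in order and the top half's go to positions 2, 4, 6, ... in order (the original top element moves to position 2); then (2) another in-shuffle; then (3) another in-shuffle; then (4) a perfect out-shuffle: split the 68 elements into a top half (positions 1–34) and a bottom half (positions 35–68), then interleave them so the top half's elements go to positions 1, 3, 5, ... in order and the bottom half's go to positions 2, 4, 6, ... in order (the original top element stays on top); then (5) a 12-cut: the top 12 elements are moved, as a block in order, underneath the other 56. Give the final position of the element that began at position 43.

Track the element from position 43 forward through each operation:
  after op 1 (in-shuffle): 43 → 17
  after op 2 (in-shuffle): 17 → 34
  after op 3 (in-shuffle): 34 → 68
  after op 4 (out-shuffle): 68 → 68
  after op 5 (cut 12): 68 → 56

56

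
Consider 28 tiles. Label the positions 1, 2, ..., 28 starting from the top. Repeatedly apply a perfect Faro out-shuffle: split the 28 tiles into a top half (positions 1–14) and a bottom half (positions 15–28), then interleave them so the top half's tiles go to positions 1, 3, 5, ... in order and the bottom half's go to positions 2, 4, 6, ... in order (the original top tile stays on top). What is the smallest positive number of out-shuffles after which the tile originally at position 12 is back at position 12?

Follow position 12 under repeated out-shuffles:
12 → 23 → 18 → 8 → 15 → 2 → 3 → 5 → 9 → 17 → 6 → 11 → 21 → 14 → 27 → 26 → 24 → 20 → 12
It first returns after 18 out-shuffles.

18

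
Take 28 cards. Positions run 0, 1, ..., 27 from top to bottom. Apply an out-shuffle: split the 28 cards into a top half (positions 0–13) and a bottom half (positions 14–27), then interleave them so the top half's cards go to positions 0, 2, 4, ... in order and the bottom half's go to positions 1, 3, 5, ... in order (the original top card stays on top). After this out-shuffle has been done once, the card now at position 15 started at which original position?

Work backwards from position 15, undoing one out-shuffle at a time:
15 ← 21
So the card now at position 15 started at position 21.

21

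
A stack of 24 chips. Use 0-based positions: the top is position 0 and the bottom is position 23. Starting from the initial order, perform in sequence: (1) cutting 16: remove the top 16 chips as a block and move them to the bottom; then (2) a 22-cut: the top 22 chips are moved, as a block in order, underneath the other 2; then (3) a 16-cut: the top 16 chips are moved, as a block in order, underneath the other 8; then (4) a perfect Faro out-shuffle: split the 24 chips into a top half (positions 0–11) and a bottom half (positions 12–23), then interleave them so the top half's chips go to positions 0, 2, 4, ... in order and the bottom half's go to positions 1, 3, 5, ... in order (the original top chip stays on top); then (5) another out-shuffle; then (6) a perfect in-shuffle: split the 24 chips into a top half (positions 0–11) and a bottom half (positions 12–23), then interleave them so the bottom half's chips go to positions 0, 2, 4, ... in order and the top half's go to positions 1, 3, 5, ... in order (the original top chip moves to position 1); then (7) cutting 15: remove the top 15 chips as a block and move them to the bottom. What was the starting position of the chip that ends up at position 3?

17

Undo the operations in reverse order, starting from position 3:
  undo op 7 (cut 15): 3 ← 18
  undo op 6 (in-shuffle, from bottom half): 18 ← 21
  undo op 5 (out-shuffle, from bottom half): 21 ← 22
  undo op 4 (out-shuffle, from top half): 22 ← 11
  undo op 3 (cut 16): 11 ← 3
  undo op 2 (cut 22): 3 ← 1
  undo op 1 (cut 16): 1 ← 17
So the chip at position 3 came from original position 17.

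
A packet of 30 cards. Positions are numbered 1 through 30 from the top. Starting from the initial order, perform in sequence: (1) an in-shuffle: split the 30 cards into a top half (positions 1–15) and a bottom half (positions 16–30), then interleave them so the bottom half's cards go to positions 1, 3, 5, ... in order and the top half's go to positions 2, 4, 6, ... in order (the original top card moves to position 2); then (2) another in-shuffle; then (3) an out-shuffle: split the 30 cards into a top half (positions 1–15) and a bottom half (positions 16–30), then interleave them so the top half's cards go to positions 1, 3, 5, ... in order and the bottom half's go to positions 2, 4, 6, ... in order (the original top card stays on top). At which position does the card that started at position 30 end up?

Track the card from position 30 forward through each operation:
  after op 1 (in-shuffle): 30 → 29
  after op 2 (in-shuffle): 29 → 27
  after op 3 (out-shuffle): 27 → 24

24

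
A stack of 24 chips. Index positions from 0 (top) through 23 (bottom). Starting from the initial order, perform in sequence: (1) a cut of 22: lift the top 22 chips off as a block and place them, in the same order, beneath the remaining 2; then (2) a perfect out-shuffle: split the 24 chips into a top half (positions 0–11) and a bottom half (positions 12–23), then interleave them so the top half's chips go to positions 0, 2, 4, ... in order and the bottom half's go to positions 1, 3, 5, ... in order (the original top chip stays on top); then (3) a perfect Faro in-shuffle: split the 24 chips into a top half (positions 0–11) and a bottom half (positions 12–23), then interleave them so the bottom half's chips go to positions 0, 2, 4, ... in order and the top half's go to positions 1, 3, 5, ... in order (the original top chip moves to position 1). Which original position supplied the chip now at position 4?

Undo the operations in reverse order, starting from position 4:
  undo op 3 (in-shuffle, from bottom half): 4 ← 14
  undo op 2 (out-shuffle, from top half): 14 ← 7
  undo op 1 (cut 22): 7 ← 5
So the chip at position 4 came from original position 5.

5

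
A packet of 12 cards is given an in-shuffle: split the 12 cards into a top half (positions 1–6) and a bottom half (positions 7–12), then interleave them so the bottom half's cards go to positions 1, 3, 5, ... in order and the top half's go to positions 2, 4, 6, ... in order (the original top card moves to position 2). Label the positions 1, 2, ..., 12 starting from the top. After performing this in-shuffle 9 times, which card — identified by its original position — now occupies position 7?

Work backwards from position 7, undoing one in-shuffle at a time:
7 ← 10 ← 5 ← 9 ← 11 ← 12 ← 6 ← 3 ← 8 ← 4
So the card now at position 7 started at position 4.

4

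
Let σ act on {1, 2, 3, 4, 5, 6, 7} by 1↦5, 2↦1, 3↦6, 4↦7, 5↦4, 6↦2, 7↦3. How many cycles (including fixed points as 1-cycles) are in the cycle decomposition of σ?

1

Cycle decomposition: (1 5 4 7 3 6 2).
1 cycle.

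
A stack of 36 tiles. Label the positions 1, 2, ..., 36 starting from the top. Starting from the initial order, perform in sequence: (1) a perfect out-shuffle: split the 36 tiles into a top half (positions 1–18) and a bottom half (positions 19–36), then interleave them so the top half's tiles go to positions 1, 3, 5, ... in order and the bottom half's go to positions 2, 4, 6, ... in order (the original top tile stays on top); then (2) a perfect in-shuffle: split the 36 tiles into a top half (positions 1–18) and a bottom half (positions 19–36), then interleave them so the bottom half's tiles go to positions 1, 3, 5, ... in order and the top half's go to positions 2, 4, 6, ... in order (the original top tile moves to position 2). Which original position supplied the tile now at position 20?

Undo the operations in reverse order, starting from position 20:
  undo op 2 (in-shuffle, from top half): 20 ← 10
  undo op 1 (out-shuffle, from bottom half): 10 ← 23
So the tile at position 20 came from original position 23.

23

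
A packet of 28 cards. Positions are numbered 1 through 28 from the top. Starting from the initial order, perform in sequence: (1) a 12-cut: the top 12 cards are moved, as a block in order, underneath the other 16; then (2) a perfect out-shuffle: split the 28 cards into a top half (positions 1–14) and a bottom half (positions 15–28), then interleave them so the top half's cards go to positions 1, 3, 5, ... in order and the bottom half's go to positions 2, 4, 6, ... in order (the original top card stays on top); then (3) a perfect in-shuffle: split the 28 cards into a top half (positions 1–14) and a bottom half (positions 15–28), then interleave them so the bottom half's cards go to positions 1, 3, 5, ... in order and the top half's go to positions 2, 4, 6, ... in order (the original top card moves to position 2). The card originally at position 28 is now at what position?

Track the card from position 28 forward through each operation:
  after op 1 (cut 12): 28 → 16
  after op 2 (out-shuffle): 16 → 4
  after op 3 (in-shuffle): 4 → 8

8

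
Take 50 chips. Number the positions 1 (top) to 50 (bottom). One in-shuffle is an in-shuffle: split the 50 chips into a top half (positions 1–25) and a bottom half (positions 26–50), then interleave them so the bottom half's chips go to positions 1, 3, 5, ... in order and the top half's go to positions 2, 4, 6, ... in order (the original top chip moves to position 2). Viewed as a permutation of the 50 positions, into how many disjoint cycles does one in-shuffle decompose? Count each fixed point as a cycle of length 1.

Trace each unvisited position around until it returns:
(1 2 4 8 16 32 13 26) (3 6 12 24 48 45 39 27) (5 10 20 40 29 7 14 28) (9 18 36 21 42 33 15 30) (11 22 44 37 23 46 41 31) (17 34) (19 38 25 50 49 47 43 35)
7 cycles in total.

7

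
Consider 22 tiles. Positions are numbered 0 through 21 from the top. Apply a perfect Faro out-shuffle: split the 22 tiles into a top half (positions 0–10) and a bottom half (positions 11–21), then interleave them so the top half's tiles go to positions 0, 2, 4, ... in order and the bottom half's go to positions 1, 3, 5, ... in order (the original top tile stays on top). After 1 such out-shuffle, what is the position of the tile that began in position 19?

17

Track the tile's position through each out-shuffle:
19 → 17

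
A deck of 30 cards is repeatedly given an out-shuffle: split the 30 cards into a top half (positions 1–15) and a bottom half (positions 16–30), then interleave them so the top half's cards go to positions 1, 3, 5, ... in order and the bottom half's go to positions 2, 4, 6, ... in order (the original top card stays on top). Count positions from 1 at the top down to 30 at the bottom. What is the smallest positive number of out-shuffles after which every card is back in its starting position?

The out-shuffle permutes the 30 positions with cycle lengths [1, 1, 28].
Every card is home exactly when every cycle has completed a whole number of laps, i.e. after lcm(1, 28) = 28 out-shuffles.

28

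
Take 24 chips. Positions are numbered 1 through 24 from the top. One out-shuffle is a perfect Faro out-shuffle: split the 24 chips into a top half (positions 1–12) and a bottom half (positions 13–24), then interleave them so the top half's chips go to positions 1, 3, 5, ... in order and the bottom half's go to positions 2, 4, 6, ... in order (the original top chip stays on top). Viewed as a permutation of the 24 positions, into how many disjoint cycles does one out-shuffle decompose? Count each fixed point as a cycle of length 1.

Trace each unvisited position around until it returns:
(1) (2 3 5 9 17 10 ... len 11) (6 11 21 18 12 23 ... len 11) (24)
4 cycles in total.

4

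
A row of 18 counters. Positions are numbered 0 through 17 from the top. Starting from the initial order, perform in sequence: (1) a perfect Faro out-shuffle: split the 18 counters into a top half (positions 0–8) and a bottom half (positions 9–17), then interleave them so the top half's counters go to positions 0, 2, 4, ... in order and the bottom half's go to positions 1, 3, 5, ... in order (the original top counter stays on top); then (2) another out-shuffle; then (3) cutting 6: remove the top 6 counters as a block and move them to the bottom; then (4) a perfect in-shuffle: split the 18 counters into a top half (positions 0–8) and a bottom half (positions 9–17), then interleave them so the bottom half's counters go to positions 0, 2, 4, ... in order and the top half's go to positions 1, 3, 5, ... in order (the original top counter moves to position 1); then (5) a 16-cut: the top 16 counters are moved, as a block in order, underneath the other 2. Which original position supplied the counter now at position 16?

1

Undo the operations in reverse order, starting from position 16:
  undo op 5 (cut 16): 16 ← 14
  undo op 4 (in-shuffle, from bottom half): 14 ← 16
  undo op 3 (cut 6): 16 ← 4
  undo op 2 (out-shuffle, from top half): 4 ← 2
  undo op 1 (out-shuffle, from top half): 2 ← 1
So the counter at position 16 came from original position 1.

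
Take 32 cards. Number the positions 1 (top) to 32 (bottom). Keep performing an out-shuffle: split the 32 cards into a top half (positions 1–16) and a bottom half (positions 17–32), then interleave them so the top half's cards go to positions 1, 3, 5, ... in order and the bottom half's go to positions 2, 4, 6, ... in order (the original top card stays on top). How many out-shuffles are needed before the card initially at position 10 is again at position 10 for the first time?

5

Follow position 10 under repeated out-shuffles:
10 → 19 → 6 → 11 → 21 → 10
It first returns after 5 out-shuffles.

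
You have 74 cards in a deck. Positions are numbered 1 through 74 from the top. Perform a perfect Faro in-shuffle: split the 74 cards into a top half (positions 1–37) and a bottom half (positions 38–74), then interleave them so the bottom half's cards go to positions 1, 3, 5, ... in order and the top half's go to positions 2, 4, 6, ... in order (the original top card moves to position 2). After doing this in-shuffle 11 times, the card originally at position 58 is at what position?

Track the card's position through each in-shuffle:
58 → 41 → 7 → 14 → 28 → 56 → 37 → 74 → 73 → 71 → 67 → 59

59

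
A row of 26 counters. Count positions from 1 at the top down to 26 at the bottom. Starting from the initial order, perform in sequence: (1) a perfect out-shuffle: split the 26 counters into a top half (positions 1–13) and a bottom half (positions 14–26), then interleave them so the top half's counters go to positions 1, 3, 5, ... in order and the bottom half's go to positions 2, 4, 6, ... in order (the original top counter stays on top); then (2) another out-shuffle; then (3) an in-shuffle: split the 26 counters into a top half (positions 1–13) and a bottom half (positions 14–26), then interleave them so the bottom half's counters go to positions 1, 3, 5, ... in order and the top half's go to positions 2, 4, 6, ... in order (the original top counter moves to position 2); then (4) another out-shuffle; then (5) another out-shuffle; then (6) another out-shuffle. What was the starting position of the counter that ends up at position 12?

Undo the operations in reverse order, starting from position 12:
  undo op 6 (out-shuffle, from bottom half): 12 ← 19
  undo op 5 (out-shuffle, from top half): 19 ← 10
  undo op 4 (out-shuffle, from bottom half): 10 ← 18
  undo op 3 (in-shuffle, from top half): 18 ← 9
  undo op 2 (out-shuffle, from top half): 9 ← 5
  undo op 1 (out-shuffle, from top half): 5 ← 3
So the counter at position 12 came from original position 3.

3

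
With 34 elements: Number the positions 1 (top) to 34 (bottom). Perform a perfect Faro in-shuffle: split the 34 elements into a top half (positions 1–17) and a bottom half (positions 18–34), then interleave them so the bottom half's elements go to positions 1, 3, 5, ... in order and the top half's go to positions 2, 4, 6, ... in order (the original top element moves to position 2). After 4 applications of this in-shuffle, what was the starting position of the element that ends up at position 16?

Work backwards from position 16, undoing one in-shuffle at a time:
16 ← 8 ← 4 ← 2 ← 1
So the element now at position 16 started at position 1.

1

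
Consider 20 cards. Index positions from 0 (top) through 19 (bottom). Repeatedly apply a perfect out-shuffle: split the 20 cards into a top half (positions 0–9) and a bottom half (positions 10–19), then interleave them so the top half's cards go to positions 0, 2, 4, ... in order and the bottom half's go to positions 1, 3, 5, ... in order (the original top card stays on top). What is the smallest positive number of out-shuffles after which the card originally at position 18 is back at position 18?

Follow position 18 under repeated out-shuffles:
18 → 17 → 15 → 11 → 3 → 6 → 12 → 5 → 10 → 1 → 2 → 4 → 8 → 16 → 13 → 7 → 14 → 9 → 18
It first returns after 18 out-shuffles.

18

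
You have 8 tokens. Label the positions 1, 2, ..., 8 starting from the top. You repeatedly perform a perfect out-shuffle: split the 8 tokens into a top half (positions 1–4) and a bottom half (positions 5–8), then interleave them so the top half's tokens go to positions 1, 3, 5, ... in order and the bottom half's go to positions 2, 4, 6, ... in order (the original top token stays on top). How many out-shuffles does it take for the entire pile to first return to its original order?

The out-shuffle permutes the 8 positions with cycle lengths [1, 1, 3, 3].
Every token is home exactly when every cycle has completed a whole number of laps, i.e. after lcm(1, 3) = 3 out-shuffles.

3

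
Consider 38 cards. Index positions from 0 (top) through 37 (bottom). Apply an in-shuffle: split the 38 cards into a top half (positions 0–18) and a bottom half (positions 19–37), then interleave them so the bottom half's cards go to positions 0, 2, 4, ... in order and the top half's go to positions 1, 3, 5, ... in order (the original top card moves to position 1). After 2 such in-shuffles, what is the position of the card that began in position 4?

19

Track the card's position through each in-shuffle:
4 → 9 → 19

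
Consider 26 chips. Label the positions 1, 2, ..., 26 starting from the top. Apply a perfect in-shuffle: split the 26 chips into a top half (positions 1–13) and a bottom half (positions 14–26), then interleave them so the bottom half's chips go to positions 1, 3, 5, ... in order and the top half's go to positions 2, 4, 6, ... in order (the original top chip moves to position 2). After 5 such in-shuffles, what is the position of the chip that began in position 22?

2

Track the chip's position through each in-shuffle:
22 → 17 → 7 → 14 → 1 → 2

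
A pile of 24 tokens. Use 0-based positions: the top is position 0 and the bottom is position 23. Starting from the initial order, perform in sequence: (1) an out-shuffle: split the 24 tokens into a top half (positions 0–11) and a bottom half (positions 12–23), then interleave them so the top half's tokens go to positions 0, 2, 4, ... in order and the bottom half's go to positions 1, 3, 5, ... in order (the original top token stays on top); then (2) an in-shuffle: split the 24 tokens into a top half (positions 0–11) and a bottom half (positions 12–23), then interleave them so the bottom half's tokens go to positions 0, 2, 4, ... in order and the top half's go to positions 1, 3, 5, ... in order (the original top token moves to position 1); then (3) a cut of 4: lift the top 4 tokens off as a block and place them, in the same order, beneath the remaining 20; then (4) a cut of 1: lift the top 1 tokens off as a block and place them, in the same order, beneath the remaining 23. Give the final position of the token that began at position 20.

5

Track the token from position 20 forward through each operation:
  after op 1 (out-shuffle): 20 → 17
  after op 2 (in-shuffle): 17 → 10
  after op 3 (cut 4): 10 → 6
  after op 4 (cut 1): 6 → 5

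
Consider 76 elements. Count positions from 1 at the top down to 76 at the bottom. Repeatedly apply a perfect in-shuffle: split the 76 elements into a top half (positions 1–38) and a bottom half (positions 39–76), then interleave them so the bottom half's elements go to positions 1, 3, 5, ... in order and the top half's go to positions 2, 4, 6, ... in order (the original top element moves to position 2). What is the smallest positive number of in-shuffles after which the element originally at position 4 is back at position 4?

Follow position 4 under repeated in-shuffles:
4 → 8 → 16 → 32 → 64 → 51 → 25 → 50 → ... → 4 (length 30)
It first returns after 30 in-shuffles.

30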